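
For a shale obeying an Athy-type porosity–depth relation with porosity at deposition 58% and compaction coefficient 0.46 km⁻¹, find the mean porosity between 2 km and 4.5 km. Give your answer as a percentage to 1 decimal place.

13.7%

⟨n⟩ = (1/(d₂−d₁)) ∫ n₀ e^(−cd) dd = n₀·(e^(−c·d₁) − e^(−c·d₂)) / (c·(d₂−d₁))
e^(−0.46×2) = 0.3985; e^(−0.46×4.5) = 0.1262
⟨n⟩ = 0.58 × (0.3985 − 0.1262) / (0.46 × 2.5) = 0.58 × 0.2368 = 0.1374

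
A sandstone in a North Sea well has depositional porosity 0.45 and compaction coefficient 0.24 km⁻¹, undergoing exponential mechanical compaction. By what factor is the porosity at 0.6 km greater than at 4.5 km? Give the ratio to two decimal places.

n(d₁)/n(d₂) = e^(−c·d₁)/e^(−c·d₂) = e^{c(d₂−d₁)}
= exp(0.24 × 3.9) = exp(0.936) = 2.5498

2.55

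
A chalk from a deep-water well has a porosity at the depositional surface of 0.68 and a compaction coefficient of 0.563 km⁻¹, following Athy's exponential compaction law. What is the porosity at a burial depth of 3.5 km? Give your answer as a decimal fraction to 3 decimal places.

φ = φ₀·exp(−k·d) = 0.68 × exp(−0.563 × 3.5) = 0.68 × exp(−1.97)
  = 0.68 × 0.1394 = 0.0948

0.095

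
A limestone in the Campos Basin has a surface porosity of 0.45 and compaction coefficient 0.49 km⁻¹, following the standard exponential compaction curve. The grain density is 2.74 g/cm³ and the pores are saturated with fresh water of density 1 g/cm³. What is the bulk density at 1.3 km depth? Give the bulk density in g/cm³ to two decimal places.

2.33 g/cm³

Porosity at depth: phi = 0.45·exp(−0.49×1.3) = 0.45×0.5289 = 0.2380
Bulk density: ρ_b = (1−phi)ρ_g + phi·ρ_f = 0.7620×2.74 + 0.2380×1
       = 2.088 + 0.238 = 2.326 g/cm³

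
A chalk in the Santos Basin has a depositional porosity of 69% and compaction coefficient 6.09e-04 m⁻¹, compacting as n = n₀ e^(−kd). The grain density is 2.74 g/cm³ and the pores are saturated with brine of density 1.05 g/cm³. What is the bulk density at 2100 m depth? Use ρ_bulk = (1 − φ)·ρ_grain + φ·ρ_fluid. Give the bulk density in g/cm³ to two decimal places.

Working in km (1 km = 1000 m; k in km⁻¹ = k in m⁻¹ × 1000):
Porosity at depth: n = 0.69·exp(−0.609×2.1) = 0.69×0.2783 = 0.1921
Bulk density: ρ_b = (1−n)ρ_g + n·ρ_f = 0.8079×2.74 + 0.1921×1.05
       = 2.214 + 0.202 = 2.415 g/cm³

2.42 g/cm³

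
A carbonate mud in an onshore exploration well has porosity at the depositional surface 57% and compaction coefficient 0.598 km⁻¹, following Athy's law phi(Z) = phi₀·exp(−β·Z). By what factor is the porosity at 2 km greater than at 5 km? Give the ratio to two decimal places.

phi(Z₁)/phi(Z₂) = e^(−β·Z₁)/e^(−β·Z₂) = e^{β(Z₂−Z₁)}
= exp(0.598 × 3) = exp(1.794) = 6.0135

6.01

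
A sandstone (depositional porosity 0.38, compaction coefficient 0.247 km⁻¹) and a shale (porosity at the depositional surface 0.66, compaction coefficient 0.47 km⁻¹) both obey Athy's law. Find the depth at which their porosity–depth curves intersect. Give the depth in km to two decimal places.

Set φ₀ₐ e^(−kₐz) = φ₀ᵦ e^(−kᵦz) ⇒ ln(φ₀ₐ/φ₀ᵦ) = (kₐ − kᵦ)·z
z = ln(0.38/0.66) / (0.247 − 0.47) = -0.5521 / -0.223 = 2.476 km

2.48 km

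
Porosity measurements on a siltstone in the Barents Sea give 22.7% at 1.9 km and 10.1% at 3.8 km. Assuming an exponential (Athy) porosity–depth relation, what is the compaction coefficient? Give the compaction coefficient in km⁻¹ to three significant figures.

0.426 km⁻¹

Athy: phi(Z) = phi₀ e^(−kZ) ⇒ phi₁/phi₂ = e^{k(Z₂−Z₁)} ⇒ k = ln(phi₁/phi₂)/(Z₂−Z₁)
k = ln(0.227/0.101) / (3.8 − 1.9) = ln(2.248) / 1.9 = 0.8098 / 1.9 = 0.4262 km⁻¹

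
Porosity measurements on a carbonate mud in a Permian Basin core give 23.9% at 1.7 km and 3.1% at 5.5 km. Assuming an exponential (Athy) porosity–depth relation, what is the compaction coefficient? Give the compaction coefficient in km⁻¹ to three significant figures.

0.537 km⁻¹

Athy: phi(z) = phi₀ e^(−βz) ⇒ phi₁/phi₂ = e^{β(z₂−z₁)} ⇒ β = ln(phi₁/phi₂)/(z₂−z₁)
β = ln(0.239/0.031) / (5.5 − 1.7) = ln(7.71) / 3.8 = 2.0425 / 3.8 = 0.5375 km⁻¹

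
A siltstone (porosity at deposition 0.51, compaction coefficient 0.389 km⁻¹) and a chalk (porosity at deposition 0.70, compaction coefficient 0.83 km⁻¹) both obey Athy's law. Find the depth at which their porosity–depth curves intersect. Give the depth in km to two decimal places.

0.72 km

Set φ₀ₐ e^(−βₐZ) = φ₀ᵦ e^(−βᵦZ) ⇒ ln(φ₀ₐ/φ₀ᵦ) = (βₐ − βᵦ)·Z
Z = ln(0.51/0.7) / (0.389 − 0.83) = -0.3167 / -0.441 = 0.718 km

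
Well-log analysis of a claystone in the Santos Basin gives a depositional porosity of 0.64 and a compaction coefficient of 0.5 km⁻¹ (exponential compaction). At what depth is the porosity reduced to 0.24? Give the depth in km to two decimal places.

1.96 km

Invert Athy's law: d = ln(n₀/n) / c
d = ln(0.64/0.24) / 0.5 = ln(2.667) / 0.5 = 0.9808 / 0.5 = 1.962 km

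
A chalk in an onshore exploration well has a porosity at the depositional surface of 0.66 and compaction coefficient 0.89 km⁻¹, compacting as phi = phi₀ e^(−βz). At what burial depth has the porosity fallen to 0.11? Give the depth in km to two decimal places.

2.01 km

Invert Athy's law: z = ln(phi₀/phi) / β
z = ln(0.66/0.11) / 0.89 = ln(6) / 0.89 = 1.7918 / 0.89 = 2.013 km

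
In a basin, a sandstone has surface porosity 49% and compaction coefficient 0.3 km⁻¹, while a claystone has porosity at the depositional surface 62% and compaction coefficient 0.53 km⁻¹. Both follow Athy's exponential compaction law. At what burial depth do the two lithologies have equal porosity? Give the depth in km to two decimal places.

1.02 km

Set phi₀ₐ e^(−kₐd) = phi₀ᵦ e^(−kᵦd) ⇒ ln(phi₀ₐ/phi₀ᵦ) = (kₐ − kᵦ)·d
d = ln(0.49/0.62) / (0.3 − 0.53) = -0.2353 / -0.23 = 1.023 km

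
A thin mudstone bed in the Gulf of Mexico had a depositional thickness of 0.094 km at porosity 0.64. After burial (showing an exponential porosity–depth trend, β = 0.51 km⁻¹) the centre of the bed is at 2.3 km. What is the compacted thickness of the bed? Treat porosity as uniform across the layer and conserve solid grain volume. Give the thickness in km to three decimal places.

0.042 km

Porosity at 2.3 km: φ = 0.64·exp(−0.51×2.3) = 0.1980
Solid-volume conservation: h(1−φ) = h₀(1−φ₀) ⇒ h = h₀·(1−φ₀)/(1−φ)
h = 0.094 × (1 − 0.64)/(1 − 0.1980) = 0.094 × 0.4489 = 0.0422 km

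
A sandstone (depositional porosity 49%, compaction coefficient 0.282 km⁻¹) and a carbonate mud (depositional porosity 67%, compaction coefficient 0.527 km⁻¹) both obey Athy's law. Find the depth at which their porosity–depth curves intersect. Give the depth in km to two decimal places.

Set n₀ₐ e^(−kₐz) = n₀ᵦ e^(−kᵦz) ⇒ ln(n₀ₐ/n₀ᵦ) = (kₐ − kᵦ)·z
z = ln(0.49/0.67) / (0.282 − 0.527) = -0.3129 / -0.245 = 1.277 km

1.28 km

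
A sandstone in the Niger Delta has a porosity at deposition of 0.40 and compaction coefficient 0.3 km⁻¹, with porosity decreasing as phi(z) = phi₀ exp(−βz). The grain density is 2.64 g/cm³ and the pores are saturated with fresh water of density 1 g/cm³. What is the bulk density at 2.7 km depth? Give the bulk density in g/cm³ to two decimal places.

2.35 g/cm³

Porosity at depth: phi = 0.4·exp(−0.3×2.7) = 0.4×0.4449 = 0.1779
Bulk density: ρ_b = (1−phi)ρ_g + phi·ρ_f = 0.8221×2.64 + 0.1779×1
       = 2.170 + 0.178 = 2.348 g/cm³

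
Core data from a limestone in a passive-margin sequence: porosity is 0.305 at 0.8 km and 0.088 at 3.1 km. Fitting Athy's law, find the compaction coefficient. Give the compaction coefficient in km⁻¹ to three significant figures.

Athy: φ(Z) = φ₀ e^(−βZ) ⇒ φ₁/φ₂ = e^{β(Z₂−Z₁)} ⇒ β = ln(φ₁/φ₂)/(Z₂−Z₁)
β = ln(0.305/0.088) / (3.1 − 0.8) = ln(3.466) / 2.3 = 1.2430 / 2.3 = 0.5404 km⁻¹

0.540 km⁻¹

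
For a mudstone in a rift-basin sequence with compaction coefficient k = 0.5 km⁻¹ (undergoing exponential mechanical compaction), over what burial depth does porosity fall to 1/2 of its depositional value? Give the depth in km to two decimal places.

φ/φ₀ = 1/2 ⇒ exp(−k·Z) = 1/2 ⇒ Z = ln(2) / k
Z = 0.6931 / 0.5 = 1.386 km

1.39 km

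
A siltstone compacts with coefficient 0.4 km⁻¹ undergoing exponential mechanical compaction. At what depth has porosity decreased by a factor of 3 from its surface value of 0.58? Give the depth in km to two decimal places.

2.75 km

φ/φ₀ = 1/3 ⇒ exp(−k·Z) = 1/3 ⇒ Z = ln(3) / k
Z = 1.0986 / 0.4 = 2.747 km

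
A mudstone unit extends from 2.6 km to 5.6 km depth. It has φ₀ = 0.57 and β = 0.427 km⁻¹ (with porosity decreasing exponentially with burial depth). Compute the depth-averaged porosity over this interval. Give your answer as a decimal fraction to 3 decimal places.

⟨φ⟩ = (1/(d₂−d₁)) ∫ φ₀ e^(−βd) dd = φ₀·(e^(−β·d₁) − e^(−β·d₂)) / (β·(d₂−d₁))
e^(−0.427×2.6) = 0.3295; e^(−0.427×5.6) = 0.0915
⟨φ⟩ = 0.57 × (0.3295 − 0.0915) / (0.427 × 3) = 0.57 × 0.1858 = 0.1059

0.106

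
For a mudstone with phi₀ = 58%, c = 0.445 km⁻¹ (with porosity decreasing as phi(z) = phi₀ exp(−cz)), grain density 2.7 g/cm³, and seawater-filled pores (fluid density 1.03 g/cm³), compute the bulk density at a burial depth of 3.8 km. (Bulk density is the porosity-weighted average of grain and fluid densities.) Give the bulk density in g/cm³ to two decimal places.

Porosity at depth: phi = 0.58·exp(−0.445×3.8) = 0.58×0.1843 = 0.1069
Bulk density: ρ_b = (1−phi)ρ_g + phi·ρ_f = 0.8931×2.7 + 0.1069×1.03
       = 2.411 + 0.110 = 2.521 g/cm³

2.52 g/cm³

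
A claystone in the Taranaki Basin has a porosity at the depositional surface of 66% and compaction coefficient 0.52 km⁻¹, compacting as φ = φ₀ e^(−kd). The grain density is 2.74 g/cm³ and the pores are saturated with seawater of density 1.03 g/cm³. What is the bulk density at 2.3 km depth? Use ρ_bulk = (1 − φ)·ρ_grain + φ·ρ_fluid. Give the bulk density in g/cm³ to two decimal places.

Porosity at depth: φ = 0.66·exp(−0.52×2.3) = 0.66×0.3024 = 0.1996
Bulk density: ρ_b = (1−φ)ρ_g + φ·ρ_f = 0.8004×2.74 + 0.1996×1.03
       = 2.193 + 0.206 = 2.399 g/cm³

2.40 g/cm³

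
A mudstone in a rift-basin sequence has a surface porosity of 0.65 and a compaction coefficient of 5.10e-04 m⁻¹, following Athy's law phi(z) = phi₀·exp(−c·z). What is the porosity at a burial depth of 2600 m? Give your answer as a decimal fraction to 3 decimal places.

Working in km (1 km = 1000 m; c in km⁻¹ = c in m⁻¹ × 1000):
phi = phi₀·exp(−c·z) = 0.65 × exp(−0.51 × 2.6) = 0.65 × exp(−1.326)
  = 0.65 × 0.2655 = 0.1726

0.173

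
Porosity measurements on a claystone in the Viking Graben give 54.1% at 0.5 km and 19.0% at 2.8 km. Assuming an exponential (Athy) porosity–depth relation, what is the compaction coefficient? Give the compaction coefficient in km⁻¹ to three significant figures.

0.455 km⁻¹

Athy: phi(Z) = phi₀ e^(−cZ) ⇒ phi₁/phi₂ = e^{c(Z₂−Z₁)} ⇒ c = ln(phi₁/phi₂)/(Z₂−Z₁)
c = ln(0.541/0.19) / (2.8 − 0.5) = ln(2.847) / 2.3 = 1.0464 / 2.3 = 0.455 km⁻¹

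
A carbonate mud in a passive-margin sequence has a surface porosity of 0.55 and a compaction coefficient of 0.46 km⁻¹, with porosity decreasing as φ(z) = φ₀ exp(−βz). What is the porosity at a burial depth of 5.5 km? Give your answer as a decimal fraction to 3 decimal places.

0.044

φ = φ₀·exp(−β·z) = 0.55 × exp(−0.46 × 5.5) = 0.55 × exp(−2.53)
  = 0.55 × 0.0797 = 0.0438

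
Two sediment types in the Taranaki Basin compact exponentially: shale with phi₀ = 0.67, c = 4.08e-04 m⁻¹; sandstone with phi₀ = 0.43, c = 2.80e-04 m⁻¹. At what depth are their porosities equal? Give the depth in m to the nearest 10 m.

3460 m

Working in km (1 km = 1000 m; c in km⁻¹ = c in m⁻¹ × 1000):
Set phi₀ₐ e^(−cₐd) = phi₀ᵦ e^(−cᵦd) ⇒ ln(phi₀ₐ/phi₀ᵦ) = (cₐ − cᵦ)·d
d = ln(0.67/0.43) / (0.408 − 0.28) = 0.4435 / 0.128 = 3.465 km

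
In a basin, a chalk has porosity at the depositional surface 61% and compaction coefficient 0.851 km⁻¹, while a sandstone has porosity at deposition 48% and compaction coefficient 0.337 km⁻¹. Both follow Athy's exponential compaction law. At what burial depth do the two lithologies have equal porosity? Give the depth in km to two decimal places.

0.47 km

Set φ₀ₐ e^(−βₐz) = φ₀ᵦ e^(−βᵦz) ⇒ ln(φ₀ₐ/φ₀ᵦ) = (βₐ − βᵦ)·z
z = ln(0.61/0.48) / (0.851 − 0.337) = 0.2397 / 0.514 = 0.466 km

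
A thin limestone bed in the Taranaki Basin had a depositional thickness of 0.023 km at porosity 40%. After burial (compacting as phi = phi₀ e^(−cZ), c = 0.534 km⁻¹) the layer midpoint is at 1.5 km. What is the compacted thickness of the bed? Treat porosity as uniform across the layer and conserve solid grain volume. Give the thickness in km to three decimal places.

0.017 km

Porosity at 1.5 km: phi = 0.4·exp(−0.534×1.5) = 0.1796
Solid-volume conservation: h(1−phi) = h₀(1−phi₀) ⇒ h = h₀·(1−phi₀)/(1−phi)
h = 0.023 × (1 − 0.4)/(1 − 0.1796) = 0.023 × 0.7313 = 0.0168 km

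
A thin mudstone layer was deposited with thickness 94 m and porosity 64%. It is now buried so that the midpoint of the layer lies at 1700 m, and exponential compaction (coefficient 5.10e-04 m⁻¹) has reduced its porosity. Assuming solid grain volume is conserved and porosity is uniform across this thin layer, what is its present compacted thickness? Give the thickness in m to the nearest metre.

46 m

Working in km (1 km = 1000 m; c in km⁻¹ = c in m⁻¹ × 1000):
Porosity at 1.7 km: φ = 0.64·exp(−0.51×1.7) = 0.2689
Solid-volume conservation: h(1−φ) = h₀(1−φ₀) ⇒ h = h₀·(1−φ₀)/(1−φ)
h = 0.094 × (1 − 0.64)/(1 − 0.2689) = 0.094 × 0.4924 = 0.0463 km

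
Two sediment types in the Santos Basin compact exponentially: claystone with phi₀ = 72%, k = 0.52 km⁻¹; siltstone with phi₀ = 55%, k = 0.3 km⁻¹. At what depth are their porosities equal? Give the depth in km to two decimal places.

Set phi₀ₐ e^(−kₐz) = phi₀ᵦ e^(−kᵦz) ⇒ ln(phi₀ₐ/phi₀ᵦ) = (kₐ − kᵦ)·z
z = ln(0.72/0.55) / (0.52 − 0.3) = 0.2693 / 0.22 = 1.224 km

1.22 km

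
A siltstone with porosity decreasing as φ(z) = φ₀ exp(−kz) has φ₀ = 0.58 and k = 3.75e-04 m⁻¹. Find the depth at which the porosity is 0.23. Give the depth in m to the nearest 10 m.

Working in km (1 km = 1000 m; k in km⁻¹ = k in m⁻¹ × 1000):
Invert Athy's law: z = ln(φ₀/φ) / k
z = ln(0.58/0.23) / 0.375 = ln(2.522) / 0.375 = 0.9249 / 0.375 = 2.467 km

2470 m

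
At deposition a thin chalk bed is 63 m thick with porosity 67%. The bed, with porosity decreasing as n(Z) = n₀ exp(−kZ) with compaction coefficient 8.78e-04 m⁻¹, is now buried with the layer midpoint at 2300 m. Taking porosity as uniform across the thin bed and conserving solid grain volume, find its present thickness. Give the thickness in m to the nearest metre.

23 m

Working in km (1 km = 1000 m; k in km⁻¹ = k in m⁻¹ × 1000):
Porosity at 2.3 km: n = 0.67·exp(−0.878×2.3) = 0.0889
Solid-volume conservation: h(1−n) = h₀(1−n₀) ⇒ h = h₀·(1−n₀)/(1−n)
h = 0.063 × (1 − 0.67)/(1 − 0.0889) = 0.063 × 0.3622 = 0.0228 km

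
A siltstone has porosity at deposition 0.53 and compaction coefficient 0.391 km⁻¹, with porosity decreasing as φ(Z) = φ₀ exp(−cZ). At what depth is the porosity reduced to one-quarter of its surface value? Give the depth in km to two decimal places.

3.55 km

φ/φ₀ = 1/4 ⇒ exp(−c·Z) = 1/4 ⇒ Z = ln(4) / c
Z = 1.3863 / 0.391 = 3.546 km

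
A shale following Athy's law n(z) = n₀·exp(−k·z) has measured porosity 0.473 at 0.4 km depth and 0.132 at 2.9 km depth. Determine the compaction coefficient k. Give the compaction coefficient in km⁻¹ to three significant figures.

0.511 km⁻¹

Athy: n(z) = n₀ e^(−kz) ⇒ n₁/n₂ = e^{k(z₂−z₁)} ⇒ k = ln(n₁/n₂)/(z₂−z₁)
k = ln(0.473/0.132) / (2.9 − 0.4) = ln(3.583) / 2.5 = 1.2763 / 2.5 = 0.5105 km⁻¹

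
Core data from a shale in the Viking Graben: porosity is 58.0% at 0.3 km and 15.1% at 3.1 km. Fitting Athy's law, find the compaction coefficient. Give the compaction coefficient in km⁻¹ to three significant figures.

Athy: n(z) = n₀ e^(−cz) ⇒ n₁/n₂ = e^{c(z₂−z₁)} ⇒ c = ln(n₁/n₂)/(z₂−z₁)
c = ln(0.58/0.151) / (3.1 − 0.3) = ln(3.841) / 2.8 = 1.3457 / 2.8 = 0.4806 km⁻¹

0.481 km⁻¹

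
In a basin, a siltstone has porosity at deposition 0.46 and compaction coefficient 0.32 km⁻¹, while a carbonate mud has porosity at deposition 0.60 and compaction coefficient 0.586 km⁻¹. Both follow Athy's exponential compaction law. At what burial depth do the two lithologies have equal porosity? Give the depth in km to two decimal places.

1.00 km

Set phi₀ₐ e^(−cₐd) = phi₀ᵦ e^(−cᵦd) ⇒ ln(phi₀ₐ/phi₀ᵦ) = (cₐ − cᵦ)·d
d = ln(0.46/0.6) / (0.32 − 0.586) = -0.2657 / -0.266 = 0.999 km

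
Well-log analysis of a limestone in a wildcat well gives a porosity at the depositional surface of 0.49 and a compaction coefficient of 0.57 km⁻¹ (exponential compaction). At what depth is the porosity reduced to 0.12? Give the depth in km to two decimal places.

2.47 km

Invert Athy's law: Z = ln(φ₀/φ) / c
Z = ln(0.49/0.12) / 0.57 = ln(4.083) / 0.57 = 1.4069 / 0.57 = 2.468 km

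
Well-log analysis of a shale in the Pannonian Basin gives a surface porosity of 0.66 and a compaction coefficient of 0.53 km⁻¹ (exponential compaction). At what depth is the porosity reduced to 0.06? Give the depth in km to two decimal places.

Invert Athy's law: Z = ln(n₀/n) / β
Z = ln(0.66/0.06) / 0.53 = ln(11) / 0.53 = 2.3979 / 0.53 = 4.524 km

4.52 km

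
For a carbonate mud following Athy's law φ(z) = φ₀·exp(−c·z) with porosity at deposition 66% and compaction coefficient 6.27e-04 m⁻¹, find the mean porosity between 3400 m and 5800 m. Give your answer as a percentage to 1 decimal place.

Working in km (1 km = 1000 m; c in km⁻¹ = c in m⁻¹ × 1000):
⟨φ⟩ = (1/(z₂−z₁)) ∫ φ₀ e^(−cz) dz = φ₀·(e^(−c·z₁) − e^(−c·z₂)) / (c·(z₂−z₁))
e^(−0.627×3.4) = 0.1186; e^(−0.627×5.8) = 0.0263
⟨φ⟩ = 0.66 × (0.1186 − 0.0263) / (0.627 × 2.4) = 0.66 × 0.0613 = 0.0405

4.0%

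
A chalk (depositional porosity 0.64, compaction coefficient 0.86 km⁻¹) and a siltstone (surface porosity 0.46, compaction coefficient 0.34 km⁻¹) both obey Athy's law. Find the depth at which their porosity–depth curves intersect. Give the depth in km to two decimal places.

Set φ₀ₐ e^(−cₐz) = φ₀ᵦ e^(−cᵦz) ⇒ ln(φ₀ₐ/φ₀ᵦ) = (cₐ − cᵦ)·z
z = ln(0.64/0.46) / (0.86 − 0.34) = 0.3302 / 0.52 = 0.635 km

0.64 km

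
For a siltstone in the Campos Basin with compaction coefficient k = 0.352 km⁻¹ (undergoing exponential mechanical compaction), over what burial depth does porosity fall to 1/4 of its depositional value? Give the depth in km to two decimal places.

φ/φ₀ = 1/4 ⇒ exp(−k·z) = 1/4 ⇒ z = ln(4) / k
z = 1.3863 / 0.352 = 3.938 km

3.94 km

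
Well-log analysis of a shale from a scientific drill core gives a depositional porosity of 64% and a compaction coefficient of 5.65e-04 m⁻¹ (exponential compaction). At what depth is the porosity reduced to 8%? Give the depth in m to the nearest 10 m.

Working in km (1 km = 1000 m; c in km⁻¹ = c in m⁻¹ × 1000):
Invert Athy's law: z = ln(n₀/n) / c
z = ln(0.64/0.08) / 0.565 = ln(8) / 0.565 = 2.0794 / 0.565 = 3.680 km

3680 m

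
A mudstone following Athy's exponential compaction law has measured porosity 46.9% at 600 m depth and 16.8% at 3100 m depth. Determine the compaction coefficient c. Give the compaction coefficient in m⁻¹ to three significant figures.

Working in km (1 km = 1000 m; c in km⁻¹ = c in m⁻¹ × 1000):
Athy: φ(Z) = φ₀ e^(−cZ) ⇒ φ₁/φ₂ = e^{c(Z₂−Z₁)} ⇒ c = ln(φ₁/φ₂)/(Z₂−Z₁)
c = ln(0.469/0.168) / (3.1 − 0.6) = ln(2.792) / 2.5 = 1.0266 / 2.5 = 0.4107 km⁻¹

0.000411 m⁻¹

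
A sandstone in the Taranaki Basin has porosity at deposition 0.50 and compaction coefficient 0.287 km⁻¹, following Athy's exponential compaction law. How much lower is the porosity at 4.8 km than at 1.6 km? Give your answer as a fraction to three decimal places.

φ(1.6) = 0.5·e^(−0.287×1.6) = 0.3159
φ(4.8) = 0.5·e^(−0.287×4.8) = 0.1261
Δφ = 0.3159 − 0.1261 = 0.1898

0.190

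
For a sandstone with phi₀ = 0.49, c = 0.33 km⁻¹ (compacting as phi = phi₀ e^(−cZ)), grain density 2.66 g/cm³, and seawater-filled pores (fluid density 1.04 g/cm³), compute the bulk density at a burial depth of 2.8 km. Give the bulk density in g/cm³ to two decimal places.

Porosity at depth: phi = 0.49·exp(−0.33×2.8) = 0.49×0.3969 = 0.1945
Bulk density: ρ_b = (1−phi)ρ_g + phi·ρ_f = 0.8055×2.66 + 0.1945×1.04
       = 2.143 + 0.202 = 2.345 g/cm³

2.34 g/cm³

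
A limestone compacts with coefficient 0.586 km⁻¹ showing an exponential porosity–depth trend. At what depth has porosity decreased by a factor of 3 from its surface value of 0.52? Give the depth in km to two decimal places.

1.87 km

n/n₀ = 1/3 ⇒ exp(−c·z) = 1/3 ⇒ z = ln(3) / c
z = 1.0986 / 0.586 = 1.875 km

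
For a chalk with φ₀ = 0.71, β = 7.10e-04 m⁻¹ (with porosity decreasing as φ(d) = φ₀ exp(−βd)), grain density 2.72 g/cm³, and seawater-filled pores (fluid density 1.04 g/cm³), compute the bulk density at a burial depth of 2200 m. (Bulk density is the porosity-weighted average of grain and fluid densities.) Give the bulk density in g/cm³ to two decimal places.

2.47 g/cm³

Working in km (1 km = 1000 m; β in km⁻¹ = β in m⁻¹ × 1000):
Porosity at depth: φ = 0.71·exp(−0.71×2.2) = 0.71×0.2097 = 0.1489
Bulk density: ρ_b = (1−φ)ρ_g + φ·ρ_f = 0.8511×2.72 + 0.1489×1.04
       = 2.315 + 0.155 = 2.470 g/cm³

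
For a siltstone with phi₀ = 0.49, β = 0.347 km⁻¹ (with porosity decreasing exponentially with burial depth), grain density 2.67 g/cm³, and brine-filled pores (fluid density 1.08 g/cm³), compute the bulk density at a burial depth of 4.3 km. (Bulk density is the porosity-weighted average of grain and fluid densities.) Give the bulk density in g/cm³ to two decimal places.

Porosity at depth: phi = 0.49·exp(−0.347×4.3) = 0.49×0.2249 = 0.1102
Bulk density: ρ_b = (1−phi)ρ_g + phi·ρ_f = 0.8898×2.67 + 0.1102×1.08
       = 2.376 + 0.119 = 2.495 g/cm³

2.49 g/cm³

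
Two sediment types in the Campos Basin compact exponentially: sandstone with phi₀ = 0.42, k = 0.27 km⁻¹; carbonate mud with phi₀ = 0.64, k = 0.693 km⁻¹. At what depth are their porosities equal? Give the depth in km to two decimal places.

Set phi₀ₐ e^(−kₐd) = phi₀ᵦ e^(−kᵦd) ⇒ ln(phi₀ₐ/phi₀ᵦ) = (kₐ − kᵦ)·d
d = ln(0.42/0.64) / (0.27 − 0.693) = -0.4212 / -0.423 = 0.996 km

1.00 km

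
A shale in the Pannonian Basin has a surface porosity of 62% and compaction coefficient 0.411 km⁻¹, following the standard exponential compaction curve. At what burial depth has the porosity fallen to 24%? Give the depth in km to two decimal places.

2.31 km

Invert Athy's law: Z = ln(φ₀/φ) / k
Z = ln(0.62/0.24) / 0.411 = ln(2.583) / 0.411 = 0.9491 / 0.411 = 2.309 km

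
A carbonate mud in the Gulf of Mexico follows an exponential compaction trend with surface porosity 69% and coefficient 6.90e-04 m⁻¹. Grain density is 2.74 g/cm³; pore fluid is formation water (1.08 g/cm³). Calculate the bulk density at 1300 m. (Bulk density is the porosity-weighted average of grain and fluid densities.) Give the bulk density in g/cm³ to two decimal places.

Working in km (1 km = 1000 m; k in km⁻¹ = k in m⁻¹ × 1000):
Porosity at depth: φ = 0.69·exp(−0.69×1.3) = 0.69×0.4078 = 0.2814
Bulk density: ρ_b = (1−φ)ρ_g + φ·ρ_f = 0.7186×2.74 + 0.2814×1.08
       = 1.969 + 0.304 = 2.273 g/cm³

2.27 g/cm³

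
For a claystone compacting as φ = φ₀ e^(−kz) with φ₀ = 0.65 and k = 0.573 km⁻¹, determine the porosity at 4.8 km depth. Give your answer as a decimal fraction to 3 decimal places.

0.042

φ = φ₀·exp(−k·z) = 0.65 × exp(−0.573 × 4.8) = 0.65 × exp(−2.75)
  = 0.65 × 0.0639 = 0.0415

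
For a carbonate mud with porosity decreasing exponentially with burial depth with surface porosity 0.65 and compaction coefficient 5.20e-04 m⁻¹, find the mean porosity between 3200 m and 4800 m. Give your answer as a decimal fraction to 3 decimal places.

0.084

Working in km (1 km = 1000 m; β in km⁻¹ = β in m⁻¹ × 1000):
⟨phi⟩ = (1/(d₂−d₁)) ∫ phi₀ e^(−βd) dd = phi₀·(e^(−β·d₁) − e^(−β·d₂)) / (β·(d₂−d₁))
e^(−0.52×3.2) = 0.1894; e^(−0.52×4.8) = 0.0824
⟨phi⟩ = 0.65 × (0.1894 − 0.0824) / (0.52 × 1.6) = 0.65 × 0.1286 = 0.0836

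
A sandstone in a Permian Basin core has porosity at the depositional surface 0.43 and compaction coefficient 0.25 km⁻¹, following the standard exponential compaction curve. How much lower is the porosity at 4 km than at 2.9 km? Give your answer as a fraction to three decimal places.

n(2.9) = 0.43·e^(−0.25×2.9) = 0.2083
n(4) = 0.43·e^(−0.25×4) = 0.1582
Δn = 0.2083 − 0.1582 = 0.0501

0.050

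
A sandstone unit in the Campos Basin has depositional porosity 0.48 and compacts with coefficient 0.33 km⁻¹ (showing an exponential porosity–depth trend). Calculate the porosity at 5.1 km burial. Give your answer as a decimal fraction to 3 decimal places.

0.089

φ = φ₀·exp(−c·z) = 0.48 × exp(−0.33 × 5.1) = 0.48 × exp(−1.683)
  = 0.48 × 0.1858 = 0.0892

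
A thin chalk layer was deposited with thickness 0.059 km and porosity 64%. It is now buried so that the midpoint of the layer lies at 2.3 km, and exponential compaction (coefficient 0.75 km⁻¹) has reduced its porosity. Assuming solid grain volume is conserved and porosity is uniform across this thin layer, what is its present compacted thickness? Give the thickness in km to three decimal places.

0.024 km

Porosity at 2.3 km: n = 0.64·exp(−0.75×2.3) = 0.1140
Solid-volume conservation: h(1−n) = h₀(1−n₀) ⇒ h = h₀·(1−n₀)/(1−n)
h = 0.059 × (1 − 0.64)/(1 − 0.1140) = 0.059 × 0.4063 = 0.0240 km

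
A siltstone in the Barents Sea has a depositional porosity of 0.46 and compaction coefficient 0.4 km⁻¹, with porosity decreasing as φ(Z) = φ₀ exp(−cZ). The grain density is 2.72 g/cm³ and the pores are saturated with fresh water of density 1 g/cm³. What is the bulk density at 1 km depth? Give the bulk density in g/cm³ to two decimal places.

2.19 g/cm³

Porosity at depth: φ = 0.46·exp(−0.4×1) = 0.46×0.6703 = 0.3083
Bulk density: ρ_b = (1−φ)ρ_g + φ·ρ_f = 0.6917×2.72 + 0.3083×1
       = 1.881 + 0.308 = 2.190 g/cm³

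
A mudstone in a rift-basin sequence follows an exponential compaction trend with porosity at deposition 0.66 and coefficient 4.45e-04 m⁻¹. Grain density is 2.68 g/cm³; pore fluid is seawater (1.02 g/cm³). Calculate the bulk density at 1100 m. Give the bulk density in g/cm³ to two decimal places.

2.01 g/cm³

Working in km (1 km = 1000 m; β in km⁻¹ = β in m⁻¹ × 1000):
Porosity at depth: phi = 0.66·exp(−0.445×1.1) = 0.66×0.6129 = 0.4045
Bulk density: ρ_b = (1−phi)ρ_g + phi·ρ_f = 0.5955×2.68 + 0.4045×1.02
       = 1.596 + 0.413 = 2.008 g/cm³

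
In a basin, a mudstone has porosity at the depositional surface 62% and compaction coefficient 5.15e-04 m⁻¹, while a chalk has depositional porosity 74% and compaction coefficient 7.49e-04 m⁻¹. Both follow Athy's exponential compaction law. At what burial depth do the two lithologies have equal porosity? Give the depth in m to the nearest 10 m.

Working in km (1 km = 1000 m; k in km⁻¹ = k in m⁻¹ × 1000):
Set φ₀ₐ e^(−kₐz) = φ₀ᵦ e^(−kᵦz) ⇒ ln(φ₀ₐ/φ₀ᵦ) = (kₐ − kᵦ)·z
z = ln(0.62/0.74) / (0.515 − 0.749) = -0.1769 / -0.234 = 0.756 km

760 m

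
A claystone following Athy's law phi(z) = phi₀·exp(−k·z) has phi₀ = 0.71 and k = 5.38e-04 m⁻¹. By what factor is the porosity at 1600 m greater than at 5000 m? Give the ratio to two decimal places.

Working in km (1 km = 1000 m; k in km⁻¹ = k in m⁻¹ × 1000):
phi(z₁)/phi(z₂) = e^(−k·z₁)/e^(−k·z₂) = e^{k(z₂−z₁)}
= exp(0.538 × 3.4) = exp(1.829) = 6.2289

6.23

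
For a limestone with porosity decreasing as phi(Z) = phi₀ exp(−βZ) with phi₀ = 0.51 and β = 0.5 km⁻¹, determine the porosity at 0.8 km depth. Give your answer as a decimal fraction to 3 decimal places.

0.342

phi = phi₀·exp(−β·Z) = 0.51 × exp(−0.5 × 0.8) = 0.51 × exp(−0.4)
  = 0.51 × 0.6703 = 0.3419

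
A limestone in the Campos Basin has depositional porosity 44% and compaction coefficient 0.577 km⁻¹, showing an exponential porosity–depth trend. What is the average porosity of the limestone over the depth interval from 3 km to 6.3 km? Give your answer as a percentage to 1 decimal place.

⟨φ⟩ = (1/(Z₂−Z₁)) ∫ φ₀ e^(−βZ) dZ = φ₀·(e^(−β·Z₁) − e^(−β·Z₂)) / (β·(Z₂−Z₁))
e^(−0.577×3) = 0.1771; e^(−0.577×6.3) = 0.0264
⟨φ⟩ = 0.44 × (0.1771 − 0.0264) / (0.577 × 3.3) = 0.44 × 0.0792 = 0.0348

3.5%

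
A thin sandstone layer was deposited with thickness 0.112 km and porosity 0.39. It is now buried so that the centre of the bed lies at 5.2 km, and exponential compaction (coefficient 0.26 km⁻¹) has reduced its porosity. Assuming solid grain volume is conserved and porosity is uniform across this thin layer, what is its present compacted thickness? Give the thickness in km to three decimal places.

0.076 km

Porosity at 5.2 km: φ = 0.39·exp(−0.26×5.2) = 0.1009
Solid-volume conservation: h(1−φ) = h₀(1−φ₀) ⇒ h = h₀·(1−φ₀)/(1−φ)
h = 0.112 × (1 − 0.39)/(1 − 0.1009) = 0.112 × 0.6785 = 0.0760 km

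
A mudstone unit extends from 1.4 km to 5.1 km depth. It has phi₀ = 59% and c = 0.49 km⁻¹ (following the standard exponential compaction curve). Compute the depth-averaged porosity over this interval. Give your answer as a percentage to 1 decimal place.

⟨phi⟩ = (1/(z₂−z₁)) ∫ phi₀ e^(−cz) dz = phi₀·(e^(−c·z₁) − e^(−c·z₂)) / (c·(z₂−z₁))
e^(−0.49×1.4) = 0.5036; e^(−0.49×5.1) = 0.0822
⟨phi⟩ = 0.59 × (0.5036 − 0.0822) / (0.49 × 3.7) = 0.59 × 0.2324 = 0.1371

13.7%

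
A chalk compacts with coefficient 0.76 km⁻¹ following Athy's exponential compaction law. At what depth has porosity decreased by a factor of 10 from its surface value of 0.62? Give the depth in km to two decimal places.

3.03 km

φ/φ₀ = 1/10 ⇒ exp(−k·d) = 1/10 ⇒ d = ln(10) / k
d = 2.3026 / 0.76 = 3.030 km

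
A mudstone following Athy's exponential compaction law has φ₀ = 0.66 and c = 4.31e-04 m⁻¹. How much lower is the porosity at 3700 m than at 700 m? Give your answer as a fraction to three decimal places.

Working in km (1 km = 1000 m; c in km⁻¹ = c in m⁻¹ × 1000):
φ(0.7) = 0.66·e^(−0.431×0.7) = 0.4881
φ(3.7) = 0.66·e^(−0.431×3.7) = 0.1340
Δφ = 0.4881 − 0.1340 = 0.3541

0.354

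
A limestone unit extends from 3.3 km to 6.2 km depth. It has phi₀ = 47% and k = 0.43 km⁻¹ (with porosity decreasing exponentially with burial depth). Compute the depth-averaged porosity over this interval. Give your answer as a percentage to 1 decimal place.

6.5%

⟨phi⟩ = (1/(d₂−d₁)) ∫ phi₀ e^(−kd) dd = phi₀·(e^(−k·d₁) − e^(−k·d₂)) / (k·(d₂−d₁))
e^(−0.43×3.3) = 0.2420; e^(−0.43×6.2) = 0.0695
⟨phi⟩ = 0.47 × (0.2420 − 0.0695) / (0.43 × 2.9) = 0.47 × 0.1383 = 0.0650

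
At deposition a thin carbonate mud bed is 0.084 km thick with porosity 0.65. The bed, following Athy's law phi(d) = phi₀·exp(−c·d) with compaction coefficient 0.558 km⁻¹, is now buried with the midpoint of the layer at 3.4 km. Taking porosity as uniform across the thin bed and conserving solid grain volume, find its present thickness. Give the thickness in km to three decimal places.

Porosity at 3.4 km: phi = 0.65·exp(−0.558×3.4) = 0.0975
Solid-volume conservation: h(1−phi) = h₀(1−phi₀) ⇒ h = h₀·(1−phi₀)/(1−phi)
h = 0.084 × (1 − 0.65)/(1 − 0.0975) = 0.084 × 0.3878 = 0.0326 km

0.033 km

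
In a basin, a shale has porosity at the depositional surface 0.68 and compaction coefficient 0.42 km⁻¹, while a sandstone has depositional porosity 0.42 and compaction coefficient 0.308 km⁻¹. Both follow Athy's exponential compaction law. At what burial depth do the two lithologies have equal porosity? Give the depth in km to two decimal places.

Set phi₀ₐ e^(−βₐz) = phi₀ᵦ e^(−βᵦz) ⇒ ln(phi₀ₐ/phi₀ᵦ) = (βₐ − βᵦ)·z
z = ln(0.68/0.42) / (0.42 − 0.308) = 0.4818 / 0.112 = 4.302 km

4.30 km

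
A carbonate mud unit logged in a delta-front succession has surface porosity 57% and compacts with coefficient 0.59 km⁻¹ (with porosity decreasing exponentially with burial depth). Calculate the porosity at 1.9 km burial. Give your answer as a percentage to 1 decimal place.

18.6%

φ = φ₀·exp(−k·d) = 0.57 × exp(−0.59 × 1.9) = 0.57 × exp(−1.121)
  = 0.57 × 0.3260 = 0.1858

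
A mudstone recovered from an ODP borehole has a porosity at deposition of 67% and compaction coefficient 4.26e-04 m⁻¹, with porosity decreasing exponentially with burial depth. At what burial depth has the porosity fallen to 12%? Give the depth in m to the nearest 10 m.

4040 m

Working in km (1 km = 1000 m; k in km⁻¹ = k in m⁻¹ × 1000):
Invert Athy's law: d = ln(phi₀/phi) / k
d = ln(0.67/0.12) / 0.426 = ln(5.583) / 0.426 = 1.7198 / 0.426 = 4.037 km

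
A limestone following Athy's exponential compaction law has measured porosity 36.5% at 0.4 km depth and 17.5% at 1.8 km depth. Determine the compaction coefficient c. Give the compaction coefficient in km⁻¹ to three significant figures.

Athy: φ(z) = φ₀ e^(−cz) ⇒ φ₁/φ₂ = e^{c(z₂−z₁)} ⇒ c = ln(φ₁/φ₂)/(z₂−z₁)
c = ln(0.365/0.175) / (1.8 − 0.4) = ln(2.086) / 1.4 = 0.7351 / 1.4 = 0.5251 km⁻¹

0.525 km⁻¹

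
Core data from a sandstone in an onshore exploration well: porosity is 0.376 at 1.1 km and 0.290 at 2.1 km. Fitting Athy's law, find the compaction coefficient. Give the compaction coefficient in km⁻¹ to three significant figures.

Athy: n(d) = n₀ e^(−cd) ⇒ n₁/n₂ = e^{c(d₂−d₁)} ⇒ c = ln(n₁/n₂)/(d₂−d₁)
c = ln(0.376/0.29) / (2.1 − 1.1) = ln(1.297) / 1 = 0.2597 / 1 = 0.2597 km⁻¹

0.260 km⁻¹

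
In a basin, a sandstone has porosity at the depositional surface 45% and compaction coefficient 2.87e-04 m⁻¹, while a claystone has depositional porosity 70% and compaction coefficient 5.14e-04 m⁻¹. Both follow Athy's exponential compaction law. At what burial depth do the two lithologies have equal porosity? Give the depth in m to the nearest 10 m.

1950 m

Working in km (1 km = 1000 m; k in km⁻¹ = k in m⁻¹ × 1000):
Set φ₀ₐ e^(−kₐZ) = φ₀ᵦ e^(−kᵦZ) ⇒ ln(φ₀ₐ/φ₀ᵦ) = (kₐ − kᵦ)·Z
Z = ln(0.45/0.7) / (0.287 − 0.514) = -0.4418 / -0.227 = 1.946 km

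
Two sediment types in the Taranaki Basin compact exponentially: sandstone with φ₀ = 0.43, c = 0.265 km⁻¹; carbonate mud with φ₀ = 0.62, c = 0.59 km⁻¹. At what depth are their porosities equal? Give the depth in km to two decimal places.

Set φ₀ₐ e^(−cₐd) = φ₀ᵦ e^(−cᵦd) ⇒ ln(φ₀ₐ/φ₀ᵦ) = (cₐ − cᵦ)·d
d = ln(0.43/0.62) / (0.265 − 0.59) = -0.3659 / -0.325 = 1.126 km

1.13 km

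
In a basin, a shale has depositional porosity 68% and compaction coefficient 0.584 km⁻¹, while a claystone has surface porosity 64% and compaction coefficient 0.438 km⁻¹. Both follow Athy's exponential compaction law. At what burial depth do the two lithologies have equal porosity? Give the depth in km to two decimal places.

Set φ₀ₐ e^(−kₐz) = φ₀ᵦ e^(−kᵦz) ⇒ ln(φ₀ₐ/φ₀ᵦ) = (kₐ − kᵦ)·z
z = ln(0.68/0.64) / (0.584 − 0.438) = 0.0606 / 0.146 = 0.415 km

0.42 km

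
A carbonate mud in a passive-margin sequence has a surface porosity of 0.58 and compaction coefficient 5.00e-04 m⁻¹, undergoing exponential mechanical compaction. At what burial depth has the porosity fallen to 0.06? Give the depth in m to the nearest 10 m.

Working in km (1 km = 1000 m; c in km⁻¹ = c in m⁻¹ × 1000):
Invert Athy's law: z = ln(φ₀/φ) / c
z = ln(0.58/0.06) / 0.5 = ln(9.667) / 0.5 = 2.2687 / 0.5 = 4.537 km

4540 m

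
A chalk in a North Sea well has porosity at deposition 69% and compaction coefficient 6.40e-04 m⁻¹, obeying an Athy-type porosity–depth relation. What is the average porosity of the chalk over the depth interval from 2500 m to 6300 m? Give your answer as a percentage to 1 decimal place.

Working in km (1 km = 1000 m; c in km⁻¹ = c in m⁻¹ × 1000):
⟨φ⟩ = (1/(Z₂−Z₁)) ∫ φ₀ e^(−cZ) dZ = φ₀·(e^(−c·Z₁) − e^(−c·Z₂)) / (c·(Z₂−Z₁))
e^(−0.64×2.5) = 0.2019; e^(−0.64×6.3) = 0.0177
⟨φ⟩ = 0.69 × (0.2019 − 0.0177) / (0.64 × 3.8) = 0.69 × 0.0757 = 0.0522

5.2%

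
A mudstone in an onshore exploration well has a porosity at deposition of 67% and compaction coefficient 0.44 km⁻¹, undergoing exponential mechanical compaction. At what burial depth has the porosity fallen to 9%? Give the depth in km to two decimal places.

4.56 km

Invert Athy's law: d = ln(φ₀/φ) / β
d = ln(0.67/0.09) / 0.44 = ln(7.444) / 0.44 = 2.0075 / 0.44 = 4.562 km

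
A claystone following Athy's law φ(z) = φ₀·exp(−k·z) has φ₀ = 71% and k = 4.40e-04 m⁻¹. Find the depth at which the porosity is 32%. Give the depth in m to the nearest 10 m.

1810 m

Working in km (1 km = 1000 m; k in km⁻¹ = k in m⁻¹ × 1000):
Invert Athy's law: z = ln(φ₀/φ) / k
z = ln(0.71/0.32) / 0.44 = ln(2.219) / 0.44 = 0.7969 / 0.44 = 1.811 km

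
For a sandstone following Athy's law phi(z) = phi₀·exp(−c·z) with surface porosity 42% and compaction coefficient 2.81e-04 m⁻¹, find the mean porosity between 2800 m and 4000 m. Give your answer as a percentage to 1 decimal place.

16.2%

Working in km (1 km = 1000 m; c in km⁻¹ = c in m⁻¹ × 1000):
⟨phi⟩ = (1/(z₂−z₁)) ∫ phi₀ e^(−cz) dz = phi₀·(e^(−c·z₁) − e^(−c·z₂)) / (c·(z₂−z₁))
e^(−0.281×2.8) = 0.4553; e^(−0.281×4) = 0.3250
⟨phi⟩ = 0.42 × (0.4553 − 0.3250) / (0.281 × 1.2) = 0.42 × 0.3865 = 0.1623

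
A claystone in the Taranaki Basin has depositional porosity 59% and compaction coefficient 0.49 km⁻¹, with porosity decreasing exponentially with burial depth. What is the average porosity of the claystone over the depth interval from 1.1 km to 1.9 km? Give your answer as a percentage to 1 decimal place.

28.5%

⟨n⟩ = (1/(d₂−d₁)) ∫ n₀ e^(−cd) dd = n₀·(e^(−c·d₁) − e^(−c·d₂)) / (c·(d₂−d₁))
e^(−0.49×1.1) = 0.5833; e^(−0.49×1.9) = 0.3942
⟨n⟩ = 0.59 × (0.5833 − 0.3942) / (0.49 × 0.8) = 0.59 × 0.4826 = 0.2847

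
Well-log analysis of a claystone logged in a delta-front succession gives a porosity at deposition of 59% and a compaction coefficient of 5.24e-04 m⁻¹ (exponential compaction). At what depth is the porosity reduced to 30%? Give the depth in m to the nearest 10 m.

Working in km (1 km = 1000 m; β in km⁻¹ = β in m⁻¹ × 1000):
Invert Athy's law: Z = ln(φ₀/φ) / β
Z = ln(0.59/0.3) / 0.524 = ln(1.967) / 0.524 = 0.6763 / 0.524 = 1.291 km

1290 m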